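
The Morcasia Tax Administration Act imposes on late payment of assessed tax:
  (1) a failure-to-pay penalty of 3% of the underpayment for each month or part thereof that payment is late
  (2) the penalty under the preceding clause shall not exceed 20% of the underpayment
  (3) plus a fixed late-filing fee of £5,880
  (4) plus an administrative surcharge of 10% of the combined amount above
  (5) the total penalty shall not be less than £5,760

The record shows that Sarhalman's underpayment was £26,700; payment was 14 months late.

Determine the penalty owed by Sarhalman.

£12,342

Accrued rate: 3% × 14 = 42%, capped at 20% → 20%
Failure-to-pay penalty: 20% of £26,700 = £5,340
Penalty before surcharge: £5,340 + £5,880 = £11,220
Administrative surcharge: 10% of £11,220 = £1,122
Total penalty: £11,220 + £1,122 = £12,342
Minimum £5,760: £12,342 meets the minimum, no increase.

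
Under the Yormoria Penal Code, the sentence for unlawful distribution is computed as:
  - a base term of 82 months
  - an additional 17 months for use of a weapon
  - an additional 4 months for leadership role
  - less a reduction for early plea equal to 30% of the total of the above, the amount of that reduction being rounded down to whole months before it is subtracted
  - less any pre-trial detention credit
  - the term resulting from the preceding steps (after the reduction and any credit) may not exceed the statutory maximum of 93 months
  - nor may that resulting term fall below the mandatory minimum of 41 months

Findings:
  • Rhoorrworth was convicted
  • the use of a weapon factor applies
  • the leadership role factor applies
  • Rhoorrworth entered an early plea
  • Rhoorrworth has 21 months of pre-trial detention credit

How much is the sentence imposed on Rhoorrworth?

Use of a weapon enhancement: +17 months
Leadership role enhancement: +4 months
Adjusted term: 82 months + 17 months + 4 months = 103 months
Early plea reduction: 30% of 103 months = 30 months (rounded down)
After reduction: 103 − 30 = 73 months
Less pre-trial detention credit: 73 months − 21 months = 52 months
Cap at 93 months: 52 months is within the cap, no reduction.
Minimum 41 months: 52 months meets the minimum, no increase.

Sentence: 52 months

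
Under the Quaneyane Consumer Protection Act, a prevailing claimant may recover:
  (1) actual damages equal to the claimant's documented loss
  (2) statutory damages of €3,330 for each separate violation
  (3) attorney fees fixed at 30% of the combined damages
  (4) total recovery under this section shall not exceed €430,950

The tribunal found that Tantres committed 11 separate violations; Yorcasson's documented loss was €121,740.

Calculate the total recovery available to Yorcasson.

Statutory damages: 11 × €3,330 = €36,630
Combined damages: €121,740 + €36,630 = €158,370
Attorney fees: 30% of €158,370 = €47,511
Total before cap: €158,370 + €47,511 = €205,881
Cap at €430,950: €205,881 is within the cap, no reduction.

Total recovery: €205,881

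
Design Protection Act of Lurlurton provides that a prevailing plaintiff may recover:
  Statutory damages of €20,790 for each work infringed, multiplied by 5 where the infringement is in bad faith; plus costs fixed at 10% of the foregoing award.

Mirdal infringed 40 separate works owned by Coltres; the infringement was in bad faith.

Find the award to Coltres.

€4,573,800

Statutory damages: 40 × €20,790 = €831,600
Multiplied by 5: 5 × €831,600 = €4,158,000
Costs: 10% of €4,158,000 = €415,800
Award plus costs: €4,158,000 + €415,800 = €4,573,800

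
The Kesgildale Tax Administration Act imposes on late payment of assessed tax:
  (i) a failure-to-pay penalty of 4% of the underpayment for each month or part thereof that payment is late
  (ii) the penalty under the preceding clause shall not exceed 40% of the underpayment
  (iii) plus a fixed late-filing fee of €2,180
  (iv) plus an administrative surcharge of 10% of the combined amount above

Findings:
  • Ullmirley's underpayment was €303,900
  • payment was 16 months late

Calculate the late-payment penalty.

Accrued rate: 4% × 16 = 64%, capped at 40% → 40%
Failure-to-pay penalty: 40% of €303,900 = €121,560
Penalty before surcharge: €121,560 + €2,180 = €123,740
Administrative surcharge: 10% of €123,740 = €12,374
Total penalty: €123,740 + €12,374 = €136,114

€136,114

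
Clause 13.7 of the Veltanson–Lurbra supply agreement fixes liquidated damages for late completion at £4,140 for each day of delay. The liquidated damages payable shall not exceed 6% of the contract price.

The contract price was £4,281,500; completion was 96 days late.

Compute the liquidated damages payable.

£256,890

Per-day damages: 96 × £4,140 = £397,440
Cap: 6% of £4,281,500 = £256,890
Cap at £256,890: £397,440 exceeds the cap → £256,890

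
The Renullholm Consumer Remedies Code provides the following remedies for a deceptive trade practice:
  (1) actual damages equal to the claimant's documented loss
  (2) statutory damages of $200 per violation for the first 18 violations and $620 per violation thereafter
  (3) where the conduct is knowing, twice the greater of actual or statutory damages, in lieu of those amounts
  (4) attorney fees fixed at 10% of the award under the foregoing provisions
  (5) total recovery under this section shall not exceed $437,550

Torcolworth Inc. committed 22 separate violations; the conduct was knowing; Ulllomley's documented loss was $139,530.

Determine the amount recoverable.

First 18 violations: 18 × $200 = $3,600
Remaining violations: (22 − 18) × $620 = $2,480
Statutory damages: $3,600 + $2,480 = $6,080
Greater of actual damages ($139,530) or statutory damages ($6,080): $139,530
Doubled: 2 × $139,530 = $279,060
Attorney fees: 10% of $279,060 = $27,906
Total before cap: $279,060 + $27,906 = $306,966
Cap at $437,550: $306,966 is within the cap, no reduction.

$306,966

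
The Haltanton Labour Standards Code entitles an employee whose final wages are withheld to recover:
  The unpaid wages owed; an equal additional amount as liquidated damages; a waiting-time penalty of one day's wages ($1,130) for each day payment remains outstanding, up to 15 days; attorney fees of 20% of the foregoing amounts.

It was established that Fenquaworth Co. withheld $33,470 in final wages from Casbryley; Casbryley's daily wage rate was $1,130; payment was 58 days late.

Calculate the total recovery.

$100,668

Liquidated damages (equal amount): $33,470
Penalty days: min(58, 15) = 15
Waiting-time penalty: 15 × $1,130 = $16,950
Subtotal: $33,470 + $33,470 + $16,950 = $83,890
Attorney fees: 20% of $83,890 = $16,778
Total award: $83,890 + $16,778 = $100,668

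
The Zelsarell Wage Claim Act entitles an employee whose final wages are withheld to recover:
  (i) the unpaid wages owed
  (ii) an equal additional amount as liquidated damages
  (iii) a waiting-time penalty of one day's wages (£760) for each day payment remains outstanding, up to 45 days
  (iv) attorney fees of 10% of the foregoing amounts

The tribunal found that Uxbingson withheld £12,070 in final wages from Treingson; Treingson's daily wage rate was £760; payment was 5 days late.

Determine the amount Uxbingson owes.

£30,734

Liquidated damages (equal amount): £12,070
Penalty days: min(5, 45) = 5
Waiting-time penalty: 5 × £760 = £3,800
Subtotal: £12,070 + £12,070 + £3,800 = £27,940
Attorney fees: 10% of £27,940 = £2,794
Total award: £27,940 + £2,794 = £30,734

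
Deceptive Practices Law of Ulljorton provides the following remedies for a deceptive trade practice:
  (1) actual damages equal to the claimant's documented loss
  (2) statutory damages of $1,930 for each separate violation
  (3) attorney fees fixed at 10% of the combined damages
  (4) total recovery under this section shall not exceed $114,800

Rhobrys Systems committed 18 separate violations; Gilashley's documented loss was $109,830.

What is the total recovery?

Statutory damages: 18 × $1,930 = $34,740
Combined damages: $109,830 + $34,740 = $144,570
Attorney fees: 10% of $144,570 = $14,457
Total before cap: $144,570 + $14,457 = $159,027
Cap at $114,800: $159,027 exceeds the cap → $114,800

$114,800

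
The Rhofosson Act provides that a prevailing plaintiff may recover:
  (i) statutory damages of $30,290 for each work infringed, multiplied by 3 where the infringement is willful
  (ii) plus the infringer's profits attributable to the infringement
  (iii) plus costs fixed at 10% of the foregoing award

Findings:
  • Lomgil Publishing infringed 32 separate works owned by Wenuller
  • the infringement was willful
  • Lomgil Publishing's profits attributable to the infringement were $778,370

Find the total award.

Statutory damages: 32 × $30,290 = $969,280
Trebled: 3 × $969,280 = $2,907,840
Combined award: $2,907,840 + $778,370 = $3,686,210
Costs: 10% of $3,686,210 = $368,621
Award plus costs: $3,686,210 + $368,621 = $4,054,831

Award: $4,054,831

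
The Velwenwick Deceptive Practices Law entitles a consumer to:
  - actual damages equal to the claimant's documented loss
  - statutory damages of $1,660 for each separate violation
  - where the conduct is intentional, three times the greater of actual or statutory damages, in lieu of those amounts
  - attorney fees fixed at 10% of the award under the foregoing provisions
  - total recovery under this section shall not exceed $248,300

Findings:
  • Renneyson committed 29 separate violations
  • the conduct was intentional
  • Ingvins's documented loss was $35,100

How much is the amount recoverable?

Statutory damages: 29 × $1,660 = $48,140
Greater of actual damages ($35,100) or statutory damages ($48,140): $48,140
Trebled: 3 × $48,140 = $144,420
Attorney fees: 10% of $144,420 = $14,442
Total before cap: $144,420 + $14,442 = $158,862
Cap at $248,300: $158,862 is within the cap, no reduction.

$158,862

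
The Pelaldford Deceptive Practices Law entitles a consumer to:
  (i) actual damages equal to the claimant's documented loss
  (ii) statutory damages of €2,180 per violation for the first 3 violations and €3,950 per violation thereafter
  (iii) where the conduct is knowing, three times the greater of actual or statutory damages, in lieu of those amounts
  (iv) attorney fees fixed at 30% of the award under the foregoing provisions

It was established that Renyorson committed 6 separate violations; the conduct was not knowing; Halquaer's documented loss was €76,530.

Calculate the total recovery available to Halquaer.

€123,396

First 3 violations: 3 × €2,180 = €6,540
Remaining violations: (6 − 3) × €3,950 = €11,850
Statutory damages: €6,540 + €11,850 = €18,390
Conduct not knowing: the in-lieu enhancement does not apply.
Actual plus statutory damages: €76,530 + €18,390 = €94,920
Attorney fees: 30% of €94,920 = €28,476
Total recovery: €94,920 + €28,476 = €123,396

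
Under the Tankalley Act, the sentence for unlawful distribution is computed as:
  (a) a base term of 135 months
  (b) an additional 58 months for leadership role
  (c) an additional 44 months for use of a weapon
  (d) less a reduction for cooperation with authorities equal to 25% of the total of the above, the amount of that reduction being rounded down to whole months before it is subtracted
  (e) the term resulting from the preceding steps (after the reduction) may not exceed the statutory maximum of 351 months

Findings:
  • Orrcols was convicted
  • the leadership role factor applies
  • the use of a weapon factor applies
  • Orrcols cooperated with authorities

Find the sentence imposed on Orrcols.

Leadership role enhancement: +58 months
Use of a weapon enhancement: +44 months
Adjusted term: 135 months + 58 months + 44 months = 237 months
Cooperation with authorities reduction: 25% of 237 months = 59 months (rounded down)
After reduction: 237 − 59 = 178 months
Cap at 351 months: 178 months is within the cap, no reduction.

Sentence: 178 months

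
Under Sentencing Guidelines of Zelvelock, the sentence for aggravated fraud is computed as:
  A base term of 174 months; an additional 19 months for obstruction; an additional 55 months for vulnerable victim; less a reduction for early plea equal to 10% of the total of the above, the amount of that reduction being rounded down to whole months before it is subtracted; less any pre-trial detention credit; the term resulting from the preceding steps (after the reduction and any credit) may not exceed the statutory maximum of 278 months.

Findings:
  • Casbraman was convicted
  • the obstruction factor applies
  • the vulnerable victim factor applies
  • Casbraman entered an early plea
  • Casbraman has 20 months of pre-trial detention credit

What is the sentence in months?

Obstruction enhancement: +19 months
Vulnerable victim enhancement: +55 months
Adjusted term: 174 months + 19 months + 55 months = 248 months
Early plea reduction: 10% of 248 months = 24 months (rounded down)
After reduction: 248 − 24 = 224 months
Less pre-trial detention credit: 224 months − 20 months = 204 months
Cap at 278 months: 204 months is within the cap, no reduction.

204 months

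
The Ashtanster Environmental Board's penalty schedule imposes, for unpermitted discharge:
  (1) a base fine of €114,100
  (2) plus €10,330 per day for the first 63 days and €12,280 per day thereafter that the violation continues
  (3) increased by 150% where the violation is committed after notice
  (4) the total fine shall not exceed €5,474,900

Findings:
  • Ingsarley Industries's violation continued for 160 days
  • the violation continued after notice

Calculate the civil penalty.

First 63 days: 63 × €10,330 = €650,790
Remaining days: (160 − 63) × €12,280 = €1,191,160
Per-day component: €650,790 + €1,191,160 = €1,841,950
Base plus per-day: €114,100 + €1,841,950 = €1,956,050
Enhancement: 150% of €1,956,050 = €2,934,075
Enhanced fine: €1,956,050 + €2,934,075 = €4,890,125
Cap at €5,474,900: €4,890,125 is within the cap, no reduction.

€4,890,125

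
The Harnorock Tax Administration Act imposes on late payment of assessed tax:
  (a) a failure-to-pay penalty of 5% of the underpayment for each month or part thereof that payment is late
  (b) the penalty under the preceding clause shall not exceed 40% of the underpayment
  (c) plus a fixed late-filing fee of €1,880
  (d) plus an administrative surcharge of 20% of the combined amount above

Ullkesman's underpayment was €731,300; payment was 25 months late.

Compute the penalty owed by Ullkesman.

Accrued rate: 5% × 25 = 125%, capped at 40% → 40%
Failure-to-pay penalty: 40% of €731,300 = €292,520
Penalty before surcharge: €292,520 + €1,880 = €294,400
Administrative surcharge: 20% of €294,400 = €58,880
Total penalty: €294,400 + €58,880 = €353,280

€353,280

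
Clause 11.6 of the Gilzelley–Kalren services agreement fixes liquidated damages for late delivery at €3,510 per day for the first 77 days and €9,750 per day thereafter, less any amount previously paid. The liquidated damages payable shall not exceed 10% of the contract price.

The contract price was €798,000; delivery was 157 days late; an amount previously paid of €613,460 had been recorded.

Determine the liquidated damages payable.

€79,800

First 77 days: 77 × €3,510 = €270,270
Remaining days: (157 − 77) × €9,750 = €780,000
Accrued per-day damages: €270,270 + €780,000 = €1,050,270
Less amount previously paid: €1,050,270 − €613,460 = €436,810
Cap: 10% of €798,000 = €79,800
Cap at €79,800: €436,810 exceeds the cap → €79,800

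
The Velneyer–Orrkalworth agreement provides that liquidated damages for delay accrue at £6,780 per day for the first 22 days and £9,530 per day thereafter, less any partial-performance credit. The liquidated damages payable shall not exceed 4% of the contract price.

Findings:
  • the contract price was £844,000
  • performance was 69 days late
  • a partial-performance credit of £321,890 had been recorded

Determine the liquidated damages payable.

Liquidated damages: £33,760

First 22 days: 22 × £6,780 = £149,160
Remaining days: (69 − 22) × £9,530 = £447,910
Accrued per-day damages: £149,160 + £447,910 = £597,070
Less partial-performance credit: £597,070 − £321,890 = £275,180
Cap: 4% of £844,000 = £33,760
Cap at £33,760: £275,180 exceeds the cap → £33,760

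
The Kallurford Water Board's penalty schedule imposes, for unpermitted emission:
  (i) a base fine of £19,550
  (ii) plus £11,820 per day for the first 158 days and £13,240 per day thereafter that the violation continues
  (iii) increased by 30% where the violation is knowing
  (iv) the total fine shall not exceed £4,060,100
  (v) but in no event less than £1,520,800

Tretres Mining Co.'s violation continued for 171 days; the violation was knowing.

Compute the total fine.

£2,676,999

First 158 days: 158 × £11,820 = £1,867,560
Remaining days: (171 − 158) × £13,240 = £172,120
Per-day component: £1,867,560 + £172,120 = £2,039,680
Base plus per-day: £19,550 + £2,039,680 = £2,059,230
Enhancement: 30% of £2,059,230 = £617,769
Enhanced fine: £2,059,230 + £617,769 = £2,676,999
Cap at £4,060,100: £2,676,999 is within the cap, no reduction.
Minimum £1,520,800: £2,676,999 meets the minimum, no increase.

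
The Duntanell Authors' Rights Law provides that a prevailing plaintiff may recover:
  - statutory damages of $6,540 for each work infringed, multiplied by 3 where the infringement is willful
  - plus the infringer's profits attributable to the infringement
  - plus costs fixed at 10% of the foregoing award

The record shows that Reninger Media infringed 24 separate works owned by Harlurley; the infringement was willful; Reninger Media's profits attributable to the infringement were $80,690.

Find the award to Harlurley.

Statutory damages: 24 × $6,540 = $156,960
Trebled: 3 × $156,960 = $470,880
Combined award: $470,880 + $80,690 = $551,570
Costs: 10% of $551,570 = $55,157
Award plus costs: $551,570 + $55,157 = $606,727

$606,727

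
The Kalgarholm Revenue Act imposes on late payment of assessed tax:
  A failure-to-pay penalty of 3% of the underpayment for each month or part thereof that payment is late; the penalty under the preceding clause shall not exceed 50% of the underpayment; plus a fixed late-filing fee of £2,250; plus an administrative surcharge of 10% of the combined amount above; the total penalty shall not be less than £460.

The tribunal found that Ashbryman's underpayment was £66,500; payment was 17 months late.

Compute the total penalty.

£39,050

Accrued rate: 3% × 17 = 51%, capped at 50% → 50%
Failure-to-pay penalty: 50% of £66,500 = £33,250
Penalty before surcharge: £33,250 + £2,250 = £35,500
Administrative surcharge: 10% of £35,500 = £3,550
Total penalty: £35,500 + £3,550 = £39,050
Minimum £460: £39,050 meets the minimum, no increase.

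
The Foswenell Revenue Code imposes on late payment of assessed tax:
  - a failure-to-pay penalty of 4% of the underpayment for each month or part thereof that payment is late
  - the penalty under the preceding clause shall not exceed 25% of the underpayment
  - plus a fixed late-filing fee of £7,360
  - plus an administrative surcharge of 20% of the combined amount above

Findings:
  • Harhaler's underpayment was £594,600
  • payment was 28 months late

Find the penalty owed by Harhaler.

Accrued rate: 4% × 28 = 112%, capped at 25% → 25%
Failure-to-pay penalty: 25% of £594,600 = £148,650
Penalty before surcharge: £148,650 + £7,360 = £156,010
Administrative surcharge: 20% of £156,010 = £31,202
Total penalty: £156,010 + £31,202 = £187,212

£187,212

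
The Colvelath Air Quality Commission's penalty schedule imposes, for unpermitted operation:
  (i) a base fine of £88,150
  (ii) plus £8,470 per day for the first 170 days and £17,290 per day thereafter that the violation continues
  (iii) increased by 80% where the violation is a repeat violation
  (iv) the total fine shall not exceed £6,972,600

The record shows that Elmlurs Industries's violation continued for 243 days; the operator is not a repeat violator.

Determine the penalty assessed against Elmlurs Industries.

£2,790,220

First 170 days: 170 × £8,470 = £1,439,900
Remaining days: (243 − 170) × £17,290 = £1,262,170
Per-day component: £1,439,900 + £1,262,170 = £2,702,070
Base plus per-day: £88,150 + £2,702,070 = £2,790,220
The operator is not a repeat violator: no 80% increase.
Cap at £6,972,600: £2,790,220 is within the cap, no reduction.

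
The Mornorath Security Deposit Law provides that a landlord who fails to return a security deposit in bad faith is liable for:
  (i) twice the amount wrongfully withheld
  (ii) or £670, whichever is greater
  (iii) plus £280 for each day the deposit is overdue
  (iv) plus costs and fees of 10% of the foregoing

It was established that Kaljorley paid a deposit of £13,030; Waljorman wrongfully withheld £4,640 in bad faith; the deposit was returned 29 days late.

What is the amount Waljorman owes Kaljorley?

Doubled: 2 × £4,640 = £9,280
Minimum £670: £9,280 meets the minimum, no increase.
Late-return penalty: 29 × £280 = £8,120
Damages plus late penalty: £9,280 + £8,120 = £17,400
Costs and fees: 10% of £17,400 = £1,740
Total recovery: £17,400 + £1,740 = £19,140

£19,140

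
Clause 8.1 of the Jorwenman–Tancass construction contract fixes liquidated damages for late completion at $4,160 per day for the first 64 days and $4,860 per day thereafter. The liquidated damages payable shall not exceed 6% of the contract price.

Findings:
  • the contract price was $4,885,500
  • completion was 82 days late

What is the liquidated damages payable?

First 64 days: 64 × $4,160 = $266,240
Remaining days: (82 − 64) × $4,860 = $87,480
Accrued per-day damages: $266,240 + $87,480 = $353,720
Cap: 6% of $4,885,500 = $293,130
Cap at $293,130: $353,720 exceeds the cap → $293,130

$293,130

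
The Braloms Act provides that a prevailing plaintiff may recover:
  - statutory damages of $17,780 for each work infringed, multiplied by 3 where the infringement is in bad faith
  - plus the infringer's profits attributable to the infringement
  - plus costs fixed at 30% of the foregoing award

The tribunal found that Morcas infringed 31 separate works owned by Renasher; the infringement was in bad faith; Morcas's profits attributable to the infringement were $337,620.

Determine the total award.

$2,588,508

Statutory damages: 31 × $17,780 = $551,180
Trebled: 3 × $551,180 = $1,653,540
Combined award: $1,653,540 + $337,620 = $1,991,160
Costs: 30% of $1,991,160 = $597,348
Award plus costs: $1,991,160 + $597,348 = $2,588,508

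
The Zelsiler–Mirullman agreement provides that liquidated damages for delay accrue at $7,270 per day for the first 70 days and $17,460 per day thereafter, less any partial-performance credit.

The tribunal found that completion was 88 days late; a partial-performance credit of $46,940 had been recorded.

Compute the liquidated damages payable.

$776,240

First 70 days: 70 × $7,270 = $508,900
Remaining days: (88 − 70) × $17,460 = $314,280
Accrued per-day damages: $508,900 + $314,280 = $823,180
Less partial-performance credit: $823,180 − $46,940 = $776,240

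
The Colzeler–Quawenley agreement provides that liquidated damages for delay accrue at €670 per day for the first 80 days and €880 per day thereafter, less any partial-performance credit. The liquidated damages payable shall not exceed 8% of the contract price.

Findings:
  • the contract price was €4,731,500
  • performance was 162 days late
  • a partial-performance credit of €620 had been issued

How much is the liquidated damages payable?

First 80 days: 80 × €670 = €53,600
Remaining days: (162 − 80) × €880 = €72,160
Accrued per-day damages: €53,600 + €72,160 = €125,760
Less partial-performance credit: €125,760 − €620 = €125,140
Cap: 8% of €4,731,500 = €378,520
Cap at €378,520: €125,140 is within the cap, no reduction.

Liquidated damages: €125,140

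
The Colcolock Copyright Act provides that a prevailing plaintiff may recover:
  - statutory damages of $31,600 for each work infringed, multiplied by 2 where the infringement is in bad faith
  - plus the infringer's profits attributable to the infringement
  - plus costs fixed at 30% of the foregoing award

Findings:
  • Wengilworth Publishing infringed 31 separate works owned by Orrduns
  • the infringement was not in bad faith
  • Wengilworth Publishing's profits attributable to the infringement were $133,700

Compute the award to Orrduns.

Statutory damages: 31 × $31,600 = $979,600
Infringement not in bad faith: no ×2 enhancement.
Combined award: $979,600 + $133,700 = $1,113,300
Costs: 30% of $1,113,300 = $333,990
Award plus costs: $1,113,300 + $333,990 = $1,447,290

$1,447,290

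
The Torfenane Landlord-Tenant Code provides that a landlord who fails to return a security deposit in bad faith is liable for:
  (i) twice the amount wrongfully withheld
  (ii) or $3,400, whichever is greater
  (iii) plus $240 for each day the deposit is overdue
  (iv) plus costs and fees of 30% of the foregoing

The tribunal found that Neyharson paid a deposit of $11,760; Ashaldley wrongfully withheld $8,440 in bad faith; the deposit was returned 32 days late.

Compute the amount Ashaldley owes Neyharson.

$31,928

Doubled: 2 × $8,440 = $16,880
Minimum $3,400: $16,880 meets the minimum, no increase.
Late-return penalty: 32 × $240 = $7,680
Damages plus late penalty: $16,880 + $7,680 = $24,560
Costs and fees: 30% of $24,560 = $7,368
Total recovery: $24,560 + $7,368 = $31,928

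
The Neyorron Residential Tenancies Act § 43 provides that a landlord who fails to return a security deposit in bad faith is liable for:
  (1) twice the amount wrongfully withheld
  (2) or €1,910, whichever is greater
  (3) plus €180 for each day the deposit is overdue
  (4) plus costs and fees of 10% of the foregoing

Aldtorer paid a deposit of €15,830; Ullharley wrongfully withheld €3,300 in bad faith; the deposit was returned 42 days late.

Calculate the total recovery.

Doubled: 2 × €3,300 = €6,600
Minimum €1,910: €6,600 meets the minimum, no increase.
Late-return penalty: 42 × €180 = €7,560
Damages plus late penalty: €6,600 + €7,560 = €14,160
Costs and fees: 10% of €14,160 = €1,416
Total recovery: €14,160 + €1,416 = €15,576

€15,576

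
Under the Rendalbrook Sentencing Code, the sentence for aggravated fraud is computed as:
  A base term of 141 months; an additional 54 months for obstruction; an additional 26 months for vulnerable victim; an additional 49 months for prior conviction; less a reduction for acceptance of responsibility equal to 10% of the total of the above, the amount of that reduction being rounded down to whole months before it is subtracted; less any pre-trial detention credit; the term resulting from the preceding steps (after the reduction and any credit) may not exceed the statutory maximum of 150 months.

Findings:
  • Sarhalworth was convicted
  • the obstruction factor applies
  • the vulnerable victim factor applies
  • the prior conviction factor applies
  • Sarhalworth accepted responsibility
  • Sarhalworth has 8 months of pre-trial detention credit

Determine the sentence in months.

Obstruction enhancement: +54 months
Vulnerable victim enhancement: +26 months
Prior conviction enhancement: +49 months
Adjusted term: 141 months + 54 months + 26 months + 49 months = 270 months
Acceptance of responsibility reduction: 10% of 270 months = 27 months (rounded down)
After reduction: 270 − 27 = 243 months
Less pre-trial detention credit: 243 months − 8 months = 235 months
Cap at 150 months: 235 months exceeds the cap → 150 months

150 months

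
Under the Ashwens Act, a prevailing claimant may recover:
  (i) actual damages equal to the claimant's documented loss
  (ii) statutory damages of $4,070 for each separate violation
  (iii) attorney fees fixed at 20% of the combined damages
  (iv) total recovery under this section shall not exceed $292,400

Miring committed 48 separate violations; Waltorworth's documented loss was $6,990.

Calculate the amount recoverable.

Statutory damages: 48 × $4,070 = $195,360
Combined damages: $6,990 + $195,360 = $202,350
Attorney fees: 20% of $202,350 = $40,470
Total before cap: $202,350 + $40,470 = $242,820
Cap at $292,400: $242,820 is within the cap, no reduction.

$242,820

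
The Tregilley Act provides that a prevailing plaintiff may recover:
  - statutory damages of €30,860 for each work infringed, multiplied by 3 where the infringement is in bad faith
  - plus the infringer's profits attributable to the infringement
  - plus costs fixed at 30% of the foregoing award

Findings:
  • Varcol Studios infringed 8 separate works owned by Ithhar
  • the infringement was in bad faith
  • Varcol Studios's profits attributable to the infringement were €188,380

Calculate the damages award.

Statutory damages: 8 × €30,860 = €246,880
Trebled: 3 × €246,880 = €740,640
Combined award: €740,640 + €188,380 = €929,020
Costs: 30% of €929,020 = €278,706
Award plus costs: €929,020 + €278,706 = €1,207,726

€1,207,726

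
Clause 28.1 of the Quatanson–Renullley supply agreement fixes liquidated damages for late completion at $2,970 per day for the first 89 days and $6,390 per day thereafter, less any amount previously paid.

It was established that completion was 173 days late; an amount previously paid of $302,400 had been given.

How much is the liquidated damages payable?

First 89 days: 89 × $2,970 = $264,330
Remaining days: (173 − 89) × $6,390 = $536,760
Accrued per-day damages: $264,330 + $536,760 = $801,090
Less amount previously paid: $801,090 − $302,400 = $498,690

$498,690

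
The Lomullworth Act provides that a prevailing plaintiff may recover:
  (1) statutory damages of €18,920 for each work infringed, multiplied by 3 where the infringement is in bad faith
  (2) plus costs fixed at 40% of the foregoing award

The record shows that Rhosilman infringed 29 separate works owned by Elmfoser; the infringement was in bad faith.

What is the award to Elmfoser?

Statutory damages: 29 × €18,920 = €548,680
Trebled: 3 × €548,680 = €1,646,040
Costs: 40% of €1,646,040 = €658,416
Award plus costs: €1,646,040 + €658,416 = €2,304,456

€2,304,456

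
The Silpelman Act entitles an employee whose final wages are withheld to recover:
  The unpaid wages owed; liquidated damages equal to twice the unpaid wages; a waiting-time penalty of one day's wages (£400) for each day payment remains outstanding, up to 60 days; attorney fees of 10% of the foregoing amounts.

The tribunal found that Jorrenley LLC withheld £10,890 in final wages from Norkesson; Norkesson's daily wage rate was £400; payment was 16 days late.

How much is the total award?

Doubled: 2 × £10,890 = £21,780
Penalty days: min(16, 60) = 16
Waiting-time penalty: 16 × £400 = £6,400
Subtotal: £10,890 + £21,780 + £6,400 = £39,070
Attorney fees: 10% of £39,070 = £3,907
Total award: £39,070 + £3,907 = £42,977

£42,977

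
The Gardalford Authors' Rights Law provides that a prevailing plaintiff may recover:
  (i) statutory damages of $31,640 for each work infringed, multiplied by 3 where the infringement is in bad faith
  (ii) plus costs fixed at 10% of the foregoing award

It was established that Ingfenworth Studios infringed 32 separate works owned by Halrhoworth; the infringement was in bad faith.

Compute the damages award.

Statutory damages: 32 × $31,640 = $1,012,480
Trebled: 3 × $1,012,480 = $3,037,440
Costs: 10% of $3,037,440 = $303,744
Award plus costs: $3,037,440 + $303,744 = $3,341,184

$3,341,184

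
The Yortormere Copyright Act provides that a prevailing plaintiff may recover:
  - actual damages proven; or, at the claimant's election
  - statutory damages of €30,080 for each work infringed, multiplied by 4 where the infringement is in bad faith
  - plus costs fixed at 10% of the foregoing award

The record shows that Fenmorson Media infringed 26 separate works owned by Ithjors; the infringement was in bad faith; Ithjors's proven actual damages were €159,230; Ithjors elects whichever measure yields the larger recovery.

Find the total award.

€3,441,152

Statutory damages: 26 × €30,080 = €782,080
Multiplied by 4: 4 × €782,080 = €3,128,320
Greater of actual damages (€159,230) or enhanced statutory damages (€3,128,320): €3,128,320
Costs: 10% of €3,128,320 = €312,832
Award plus costs: €3,128,320 + €312,832 = €3,441,152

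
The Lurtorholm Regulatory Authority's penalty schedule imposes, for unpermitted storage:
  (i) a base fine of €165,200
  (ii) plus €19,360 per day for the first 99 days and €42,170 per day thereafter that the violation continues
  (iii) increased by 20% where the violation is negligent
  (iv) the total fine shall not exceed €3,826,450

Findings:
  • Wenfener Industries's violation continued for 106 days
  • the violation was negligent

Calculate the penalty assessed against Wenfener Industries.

€2,852,436

First 99 days: 99 × €19,360 = €1,916,640
Remaining days: (106 − 99) × €42,170 = €295,190
Per-day component: €1,916,640 + €295,190 = €2,211,830
Base plus per-day: €165,200 + €2,211,830 = €2,377,030
Enhancement: 20% of €2,377,030 = €475,406
Enhanced fine: €2,377,030 + €475,406 = €2,852,436
Cap at €3,826,450: €2,852,436 is within the cap, no reduction.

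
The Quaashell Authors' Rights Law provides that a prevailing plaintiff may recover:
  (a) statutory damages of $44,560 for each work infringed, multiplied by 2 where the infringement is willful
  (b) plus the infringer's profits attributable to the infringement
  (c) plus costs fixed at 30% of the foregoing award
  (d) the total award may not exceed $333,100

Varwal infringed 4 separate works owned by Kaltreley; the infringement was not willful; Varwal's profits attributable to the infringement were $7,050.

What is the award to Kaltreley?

$240,877

Statutory damages: 4 × $44,560 = $178,240
Infringement not willful: no ×2 enhancement.
Combined award: $178,240 + $7,050 = $185,290
Costs: 30% of $185,290 = $55,587
Award plus costs: $185,290 + $55,587 = $240,877
Cap at $333,100: $240,877 is within the cap, no reduction.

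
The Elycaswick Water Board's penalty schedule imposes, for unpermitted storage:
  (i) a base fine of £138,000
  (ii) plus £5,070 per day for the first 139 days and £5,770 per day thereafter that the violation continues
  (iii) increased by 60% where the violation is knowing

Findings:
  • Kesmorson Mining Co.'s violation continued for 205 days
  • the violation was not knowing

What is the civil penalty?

First 139 days: 139 × £5,070 = £704,730
Remaining days: (205 − 139) × £5,770 = £380,820
Per-day component: £704,730 + £380,820 = £1,085,550
Base plus per-day: £138,000 + £1,085,550 = £1,223,550
The violation was not knowing: no 60% increase.

£1,223,550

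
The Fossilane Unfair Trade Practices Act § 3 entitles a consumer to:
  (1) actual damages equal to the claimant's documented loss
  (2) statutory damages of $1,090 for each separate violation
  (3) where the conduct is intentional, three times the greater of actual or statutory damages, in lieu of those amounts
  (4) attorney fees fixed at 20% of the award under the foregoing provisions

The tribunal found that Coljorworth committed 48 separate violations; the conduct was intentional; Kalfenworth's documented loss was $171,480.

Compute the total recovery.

$617,328

Statutory damages: 48 × $1,090 = $52,320
Greater of actual damages ($171,480) or statutory damages ($52,320): $171,480
Trebled: 3 × $171,480 = $514,440
Attorney fees: 20% of $514,440 = $102,888
Total recovery: $514,440 + $102,888 = $617,328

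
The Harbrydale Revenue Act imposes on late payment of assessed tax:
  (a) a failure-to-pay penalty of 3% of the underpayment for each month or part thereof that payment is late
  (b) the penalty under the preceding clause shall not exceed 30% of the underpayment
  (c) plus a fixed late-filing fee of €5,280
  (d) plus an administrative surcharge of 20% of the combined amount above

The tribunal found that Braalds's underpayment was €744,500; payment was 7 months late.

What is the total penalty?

€193,950

Accrued rate: 3% × 7 = 21%, capped at 30% → 21%
Failure-to-pay penalty: 21% of €744,500 = €156,345
Penalty before surcharge: €156,345 + €5,280 = €161,625
Administrative surcharge: 20% of €161,625 = €32,325
Total penalty: €161,625 + €32,325 = €193,950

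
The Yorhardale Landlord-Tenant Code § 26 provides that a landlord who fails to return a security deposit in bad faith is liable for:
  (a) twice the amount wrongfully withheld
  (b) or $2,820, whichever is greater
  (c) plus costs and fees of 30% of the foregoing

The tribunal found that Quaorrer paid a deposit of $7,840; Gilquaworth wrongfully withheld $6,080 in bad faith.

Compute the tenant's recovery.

$15,808

Doubled: 2 × $6,080 = $12,160
Minimum $2,820: $12,160 meets the minimum, no increase.
Costs and fees: 30% of $12,160 = $3,648
Total recovery: $12,160 + $3,648 = $15,808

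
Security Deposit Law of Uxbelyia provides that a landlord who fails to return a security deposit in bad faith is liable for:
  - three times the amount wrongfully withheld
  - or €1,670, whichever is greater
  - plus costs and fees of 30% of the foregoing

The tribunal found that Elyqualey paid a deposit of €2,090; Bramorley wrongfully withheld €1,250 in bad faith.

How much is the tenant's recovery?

Trebled: 3 × €1,250 = €3,750
Minimum €1,670: €3,750 meets the minimum, no increase.
Costs and fees: 30% of €3,750 = €1,125
Total recovery: €3,750 + €1,125 = €4,875

Recovery: €4,875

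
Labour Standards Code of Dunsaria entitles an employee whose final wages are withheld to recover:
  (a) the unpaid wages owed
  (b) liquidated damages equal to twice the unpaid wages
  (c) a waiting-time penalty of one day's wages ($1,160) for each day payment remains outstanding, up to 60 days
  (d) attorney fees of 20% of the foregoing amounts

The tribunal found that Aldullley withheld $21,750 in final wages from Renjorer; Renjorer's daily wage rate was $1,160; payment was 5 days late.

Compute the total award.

Doubled: 2 × $21,750 = $43,500
Penalty days: min(5, 60) = 5
Waiting-time penalty: 5 × $1,160 = $5,800
Subtotal: $21,750 + $43,500 + $5,800 = $71,050
Attorney fees: 20% of $71,050 = $14,210
Total award: $71,050 + $14,210 = $85,260

$85,260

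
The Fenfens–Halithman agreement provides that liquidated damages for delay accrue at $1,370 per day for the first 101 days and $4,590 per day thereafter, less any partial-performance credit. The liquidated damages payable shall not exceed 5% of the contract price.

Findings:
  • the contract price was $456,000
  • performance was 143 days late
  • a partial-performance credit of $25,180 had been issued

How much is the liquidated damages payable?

First 101 days: 101 × $1,370 = $138,370
Remaining days: (143 − 101) × $4,590 = $192,780
Accrued per-day damages: $138,370 + $192,780 = $331,150
Less partial-performance credit: $331,150 − $25,180 = $305,970
Cap: 5% of $456,000 = $22,800
Cap at $22,800: $305,970 exceeds the cap → $22,800

$22,800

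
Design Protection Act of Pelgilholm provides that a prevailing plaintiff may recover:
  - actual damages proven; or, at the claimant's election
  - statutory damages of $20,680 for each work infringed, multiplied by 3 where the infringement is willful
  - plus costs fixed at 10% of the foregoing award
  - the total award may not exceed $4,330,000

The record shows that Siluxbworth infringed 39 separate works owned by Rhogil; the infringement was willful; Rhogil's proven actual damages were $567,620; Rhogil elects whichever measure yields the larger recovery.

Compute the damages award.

Statutory damages: 39 × $20,680 = $806,520
Trebled: 3 × $806,520 = $2,419,560
Greater of actual damages ($567,620) or enhanced statutory damages ($2,419,560): $2,419,560
Costs: 10% of $2,419,560 = $241,956
Award plus costs: $2,419,560 + $241,956 = $2,661,516
Cap at $4,330,000: $2,661,516 is within the cap, no reduction.

$2,661,516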